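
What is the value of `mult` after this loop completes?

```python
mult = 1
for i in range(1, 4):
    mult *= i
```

3! = 6
`mult` takes the values: 1 → 2 → 6

Answer: 6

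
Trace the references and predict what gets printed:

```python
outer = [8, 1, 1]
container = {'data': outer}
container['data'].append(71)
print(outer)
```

Key concept: dict holds reference to list.
Step by step:
`outer = [8, 1, 1]` → outer = [8, 1, 1]
`container = {'data': outer}` → container = {'data': [8, 1, 1]}
`container['data'].append(71)` → outer = [8, 1, 1, 71]; container = {'data': [8, 1, 1, 71]}
`print(outer)` → prints [8, 1, 1, 71]

Answer: [8, 1, 1, 71]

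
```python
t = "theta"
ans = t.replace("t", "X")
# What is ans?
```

Trace:
`t = "theta"` → t = 'theta'
`ans = t.replace("t", "X")` → ans = 'XheXa'
So ans = 'XheXa'

Answer: 'XheXa'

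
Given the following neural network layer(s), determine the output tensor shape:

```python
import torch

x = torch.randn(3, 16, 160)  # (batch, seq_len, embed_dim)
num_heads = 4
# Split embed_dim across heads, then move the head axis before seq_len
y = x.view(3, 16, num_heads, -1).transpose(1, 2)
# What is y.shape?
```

Input: (3, 16, 160) -> head_dim = 160 // 4 = 40; after view: (3, 16, 4, 40) -> after transpose(1, 2): (3, 4, 16, 40) -> Output: (3, 4, 16, 40)

Answer: (3, 4, 16, 40)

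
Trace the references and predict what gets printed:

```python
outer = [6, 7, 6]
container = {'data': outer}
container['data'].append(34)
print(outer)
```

Key concept: dict holds reference to list.
Step by step:
`outer = [6, 7, 6]` → outer = [6, 7, 6]
`container = {'data': outer}` → container = {'data': [6, 7, 6]}
`container['data'].append(34)` → outer = [6, 7, 6, 34]; container = {'data': [6, 7, 6, 34]}
`print(outer)` → prints [6, 7, 6, 34]

Answer: [6, 7, 6, 34]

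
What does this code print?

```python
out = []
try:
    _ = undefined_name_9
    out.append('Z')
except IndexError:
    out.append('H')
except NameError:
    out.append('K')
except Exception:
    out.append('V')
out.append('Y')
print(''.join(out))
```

Execution trace: 'K' (except NameError) → 'Y' (after the try/except). Output: KY

Answer: KY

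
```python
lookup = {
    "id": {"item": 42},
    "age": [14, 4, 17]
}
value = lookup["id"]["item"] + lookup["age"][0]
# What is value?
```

Trace:
`lookup = { ...` → lookup = {'id': {'item': 42}, 'age': [14, 4, 17]}
`value = lookup["id"]["item"] + lookup["age"][0]` → value = 56
So value = 56

Answer: 56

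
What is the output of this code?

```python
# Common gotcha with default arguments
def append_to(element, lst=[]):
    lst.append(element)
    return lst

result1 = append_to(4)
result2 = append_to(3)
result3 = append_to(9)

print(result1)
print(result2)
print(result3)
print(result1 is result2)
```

Key concept: mutable default argument gotcha.
Step by step:
`result1 = append_to(4)` → result1 = [4]
`result2 = append_to(3)` → result1 = [4, 3] (same object as result2); result2 = [4, 3] (same object as result1)
`result3 = append_to(9)` → result1 = [4, 3, 9] (same object as result2, result3); result2 = [4, 3, 9] (same object as result1, result3); result3 = [4, 3, 9] (same object as result1, result2)
`print(result1)` → prints [4, 3, 9]
`print(result2)` → prints [4, 3, 9]
`print(result3)` → prints [4, 3, 9]
`print(result1 is result2)` → prints True

Answer:
[4, 3, 9]
[4, 3, 9]
[4, 3, 9]
True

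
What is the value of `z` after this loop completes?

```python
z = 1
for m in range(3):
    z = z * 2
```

Multiply by 2, 3 times: 1 * 2^3 = 8
`z` takes the values: 1 → 2 → 4 → 8

Answer: 8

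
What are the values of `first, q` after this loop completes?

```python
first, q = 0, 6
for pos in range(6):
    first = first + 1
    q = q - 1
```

first goes 0→6, q goes 6→0
`first, q` takes the values: (0, 6) → (1, 6) → (1, 5) → (2, 5) → (2, 4) → (3, 4) → (3, 3) → (4, 3) → (4, 2) → (5, 2) → (5, 1) → (6, 1) → (6, 0)

Answer: 6, 0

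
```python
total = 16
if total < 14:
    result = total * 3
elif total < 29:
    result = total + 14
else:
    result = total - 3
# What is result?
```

Trace:
`total = 16` → total = 16
`if total < 14: ...` → total < 14 is False, total < 29 is True → result = 30
So result = 30

Answer: 30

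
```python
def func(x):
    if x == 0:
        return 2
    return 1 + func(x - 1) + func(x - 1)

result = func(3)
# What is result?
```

func(x) = 1 + 2·func(x-1), func(0)=2. Closed form: (2+1)·2^3 - 1 = 23.

Answer: 23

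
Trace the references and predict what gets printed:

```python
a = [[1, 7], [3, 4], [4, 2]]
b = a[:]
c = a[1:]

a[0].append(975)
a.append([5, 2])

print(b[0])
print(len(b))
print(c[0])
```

Key concept: slice with nested mutation.
Step by step:
`a = [[1, 7], [3, 4], [4, 2]]` → a = [[1, 7], [3, 4], [4, 2]]
`b = a[:]` → b = [[1, 7], [3, 4], [4, 2]]
`c = a[1:]` → c = [[3, 4], [4, 2]]
`a[0].append(975)` → a = [[1, 7, 975], [3, 4], [4, 2]]; b = [[1, 7, 975], [3, 4], [4, 2]]
`a.append([5, 2])` → a = [[1, 7, 975], [3, 4], [4, 2], [5, 2]]
`print(b[0])` → prints [1, 7, 975]
`print(len(b))` → prints 3
`print(c[0])` → prints [3, 4]

Answer:
[1, 7, 975]
3
[3, 4]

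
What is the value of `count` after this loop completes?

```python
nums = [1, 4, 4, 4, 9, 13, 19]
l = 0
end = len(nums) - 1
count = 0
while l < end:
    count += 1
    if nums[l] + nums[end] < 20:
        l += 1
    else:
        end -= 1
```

Steps to find pair summing to 20
`count` takes the values: 0 → 1 → 2 → 3 → 4 → 5 → 6

Answer: 6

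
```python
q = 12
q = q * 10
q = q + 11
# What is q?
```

Trace:
`q = 12` → q = 12
`q = q * 10` → q = 120
`q = q + 11` → q = 131
So q = 131

Answer: 131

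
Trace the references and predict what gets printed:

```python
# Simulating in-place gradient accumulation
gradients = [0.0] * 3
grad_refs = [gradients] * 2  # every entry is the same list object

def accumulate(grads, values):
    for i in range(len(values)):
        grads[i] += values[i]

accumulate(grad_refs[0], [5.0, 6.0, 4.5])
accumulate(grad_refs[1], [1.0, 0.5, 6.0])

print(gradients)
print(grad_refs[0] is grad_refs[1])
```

Key concept: gradient accumulation aliasing.
Step by step:
`gradients = [0.0] * 3` → gradients = [0.0, 0.0, 0.0]
`grad_refs = [gradients] * 2` → grad_refs = [[0.0, 0.0, 0.0], [0.0, 0.0, 0.0]]
`accumulate(grad_refs[0], [5.0, 6.0, 4.5])` → gradients = [5.0, 6.0, 4.5]; grad_refs = [[5.0, 6.0, 4.5], [5.0, 6.0, 4.5]]
`accumulate(grad_refs[1], [1.0, 0.5, 6.0])` → gradients = [6.0, 6.5, 10.5]; grad_refs = [[6.0, 6.5, 10.5], [6.0, 6.5, 10.5]]
`print(gradients)` → prints [6.0, 6.5, 10.5]
`print(grad_refs[0] is grad_refs[1])` → prints True

Answer:
[6.0, 6.5, 10.5]
True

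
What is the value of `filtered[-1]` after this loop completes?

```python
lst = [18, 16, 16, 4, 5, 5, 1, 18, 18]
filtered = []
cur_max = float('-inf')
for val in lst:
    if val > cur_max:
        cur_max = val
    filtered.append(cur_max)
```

Running max ends at 18
`filtered` takes the values: [] → [18] → [18, 18] → [18, 18, 18] → [18, 18, 18, 18] → [18, 18, 18, 18, 18] → [18, 18, 18, 18, 18, 18] → [18, 18, 18, 18, 18, 18, 18] → [18, 18, 18, 18, 18, 18, 18, 18] → [18, 18, 18, 18, 18, 18, 18, 18, 18]
So `filtered[-1]` = 18

Answer: 18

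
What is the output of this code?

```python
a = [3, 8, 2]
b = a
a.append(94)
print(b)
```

Key concept: basic list aliasing.
Step by step:
`a = [3, 8, 2]` → a = [3, 8, 2]
`b = a` → b = [3, 8, 2] (same object as a)
`a.append(94)` → a = [3, 8, 2, 94] (same object as b); b = [3, 8, 2, 94] (same object as a)
`print(b)` → prints [3, 8, 2, 94]

Answer: [3, 8, 2, 94]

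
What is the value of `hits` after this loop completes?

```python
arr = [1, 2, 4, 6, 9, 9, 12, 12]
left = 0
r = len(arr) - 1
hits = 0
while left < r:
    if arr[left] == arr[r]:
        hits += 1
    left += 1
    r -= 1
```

Count matching pairs from ends
`hits` takes the values: 0

Answer: 0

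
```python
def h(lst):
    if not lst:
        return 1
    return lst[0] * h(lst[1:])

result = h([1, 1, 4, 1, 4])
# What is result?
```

Product over [1, 1, 4, 1, 4] = 1 * 1 * 4 * 1 * 4 = 16

Answer: 16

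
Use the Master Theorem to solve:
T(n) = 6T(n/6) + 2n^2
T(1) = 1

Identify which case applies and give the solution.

a=6, b=6, f(n)=2n^2. log_6(6) = 1. Since c=2 > 1 and the regularity condition holds (6(n/6)^2 = (6/6^2)n^2 with 6/6^2 < 1), Case 3 applies: T(n) = Θ(f(n)) = O(n^2).

Answer: O(n^2) - Case 3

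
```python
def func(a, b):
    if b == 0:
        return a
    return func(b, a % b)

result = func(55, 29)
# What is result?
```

func(55, 29) -> func(29, 26) -> func(26, 3) -> func(3, 2) -> func(2, 1) -> func(1, 0) -> 1

Answer: 1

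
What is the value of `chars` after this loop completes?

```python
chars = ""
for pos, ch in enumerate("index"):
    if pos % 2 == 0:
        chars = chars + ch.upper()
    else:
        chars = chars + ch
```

Uppercase even positions in 'index'
`chars` takes the values: "" → "I" → "In" → "InD" → "InDe" → "InDeX"

Answer: "InDeX"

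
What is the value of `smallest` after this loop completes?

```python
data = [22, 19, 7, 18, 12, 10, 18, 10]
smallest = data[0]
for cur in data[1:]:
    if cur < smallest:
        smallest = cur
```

Minimum of [22, 19, 7, 18, 12, 10, 18, 10]
`smallest` takes the values: 22 → 19 → 7

Answer: 7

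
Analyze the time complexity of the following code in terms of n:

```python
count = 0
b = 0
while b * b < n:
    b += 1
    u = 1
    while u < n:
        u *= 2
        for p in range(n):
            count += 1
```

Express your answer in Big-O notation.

Each loop level contributes: √n × log n × n. Multiplying the contributions gives O(n√n log n).

Answer: O(n√n log n)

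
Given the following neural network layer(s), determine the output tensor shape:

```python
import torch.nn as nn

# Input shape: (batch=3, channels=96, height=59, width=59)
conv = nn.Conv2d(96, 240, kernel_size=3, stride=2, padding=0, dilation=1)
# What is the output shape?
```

Input: (3, 96, 59, 59) -> Output: (3, 240, 29, 29)

Answer: (3, 240, 29, 29)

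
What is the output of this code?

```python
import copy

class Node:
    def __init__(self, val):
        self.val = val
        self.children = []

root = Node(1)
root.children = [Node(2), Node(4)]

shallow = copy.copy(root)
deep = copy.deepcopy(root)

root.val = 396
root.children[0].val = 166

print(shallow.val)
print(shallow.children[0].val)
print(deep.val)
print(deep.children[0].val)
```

Key concept: deep copy with custom objects.
Step by step:
`root = Node(1)` → root = Node(val=1, children=[])
`root.children = [Node(2), Node(4)]` → root = Node(val=1, children=[Node(val=2, children=[]), Node(val=4, children=[])])
`shallow = copy.copy(root)` → shallow = Node(val=1, children=[Node(val=2, children=[]), Node(val=4, children=[])])
`deep = copy.deepcopy(root)` → deep = Node(val=1, children=[Node(val=2, children=[]), Node(val=4, children=[])])
`root.val = 396` → root = Node(val=396, children=[Node(val=2, children=[]), Node(val=4, children=[])])
`root.children[0].val = 166` → root = Node(val=396, children=[Node(val=166, children=[]), Node(val=4, children=[])]); shallow = Node(val=1, children=[Node(val=166, children=[]), Node(val=4, children=[])])
`print(shallow.val)` → prints 1
`print(shallow.children[0].val)` → prints 166
`print(deep.val)` → prints 1
`print(deep.children[0].val)` → prints 2

Answer:
1
166
1
2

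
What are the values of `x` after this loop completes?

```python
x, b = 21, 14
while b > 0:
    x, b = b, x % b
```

GCD of 21 and 14
`x` takes the values: 21 → 14 → 7

Answer: 7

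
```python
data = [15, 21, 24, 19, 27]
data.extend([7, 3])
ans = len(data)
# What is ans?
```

Trace:
`data = [15, 21, 24, 19, 27]` → data = [15, 21, 24, 19, 27]
`data.extend([7, 3])` → data = [15, 21, 24, 19, 27, 7, 3]
`ans = len(data)` → ans = 7
So ans = 7

Answer: 7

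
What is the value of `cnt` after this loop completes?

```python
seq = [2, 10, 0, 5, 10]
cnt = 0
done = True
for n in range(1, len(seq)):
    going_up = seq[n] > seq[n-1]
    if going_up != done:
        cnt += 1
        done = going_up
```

Count direction changes in [2, 10, 0, 5, 10]
`cnt` takes the values: 0 → 1 → 2

Answer: 2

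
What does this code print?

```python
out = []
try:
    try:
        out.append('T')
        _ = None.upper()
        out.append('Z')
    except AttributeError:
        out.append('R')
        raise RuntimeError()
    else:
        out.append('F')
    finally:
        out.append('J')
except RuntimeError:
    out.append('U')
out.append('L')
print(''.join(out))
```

Execution trace: 'T' (inner try body) → 'R' (inner except AttributeError) → 'J' (inner finally) → 'U' (outer except RuntimeError) → 'L' (after the try/except). Output: TRJUL

Answer: TRJUL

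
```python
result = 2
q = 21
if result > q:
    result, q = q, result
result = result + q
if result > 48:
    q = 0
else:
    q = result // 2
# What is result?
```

Trace:
`result = 2` → result = 2
`q = 21` → q = 21
`if result > q: ...` → result > q is False → no variable changes
`result = result + q` → result = 23
`if result > 48: ...` → result > 48 is False, take else branch → q = 11
So result = 23

Answer: 23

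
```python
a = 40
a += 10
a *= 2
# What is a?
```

Trace:
`a = 40` → a = 40
`a += 10` → a = 50
`a *= 2` → a = 100
So a = 100

Answer: 100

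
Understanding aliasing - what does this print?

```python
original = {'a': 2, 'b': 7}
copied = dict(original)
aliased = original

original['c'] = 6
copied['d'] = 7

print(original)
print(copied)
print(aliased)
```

Key concept: dict() creates copy, assignment creates alias.
Step by step:
`original = {'a': 2, 'b': 7}` → original = {'a': 2, 'b': 7}
`copied = dict(original)` → copied = {'a': 2, 'b': 7}
`aliased = original` → aliased = {'a': 2, 'b': 7} (same object as original)
`original['c'] = 6` → original = {'a': 2, 'b': 7, 'c': 6} (same object as aliased); aliased = {'a': 2, 'b': 7, 'c': 6} (same object as original)
`copied['d'] = 7` → copied = {'a': 2, 'b': 7, 'd': 7}
`print(original)` → prints {'a': 2, 'b': 7, 'c': 6}
`print(copied)` → prints {'a': 2, 'b': 7, 'd': 7}
`print(aliased)` → prints {'a': 2, 'b': 7, 'c': 6}

Answer:
{'a': 2, 'b': 7, 'c': 6}
{'a': 2, 'b': 7, 'd': 7}
{'a': 2, 'b': 7, 'c': 6}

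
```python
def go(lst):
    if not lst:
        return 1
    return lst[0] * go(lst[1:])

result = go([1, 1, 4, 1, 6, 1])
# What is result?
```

Product over [1, 1, 4, 1, 6, 1] = 1 * 1 * 4 * 1 * 6 * 1 = 24

Answer: 24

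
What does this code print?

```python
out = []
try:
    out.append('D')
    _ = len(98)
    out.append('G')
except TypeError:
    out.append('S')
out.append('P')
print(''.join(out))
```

Execution trace: 'D' (try body) → 'S' (except TypeError) → 'P' (after the try/except). Output: DSP

Answer: DSP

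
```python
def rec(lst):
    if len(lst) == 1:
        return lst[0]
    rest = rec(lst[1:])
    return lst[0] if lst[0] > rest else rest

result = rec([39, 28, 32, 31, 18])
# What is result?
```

Recursive max over [39, 28, 32, 31, 18] = 39

Answer: 39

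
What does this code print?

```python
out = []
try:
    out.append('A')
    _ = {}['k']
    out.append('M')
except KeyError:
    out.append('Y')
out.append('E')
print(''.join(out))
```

Execution trace: 'A' (try body) → 'Y' (except KeyError) → 'E' (after the try/except). Output: AYE

Answer: AYE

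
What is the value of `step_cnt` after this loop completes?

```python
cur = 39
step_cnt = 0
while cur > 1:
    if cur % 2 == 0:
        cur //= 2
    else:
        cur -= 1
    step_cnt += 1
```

Steps to reduce 39 to 1
`step_cnt` takes the values: 0 → 1 → 2 → 3 → 4 → 5 → 6 → 7 → 8

Answer: 8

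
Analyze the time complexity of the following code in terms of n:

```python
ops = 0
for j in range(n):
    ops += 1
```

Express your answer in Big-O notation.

Each loop level contributes: n. Multiplying the contributions gives O(n).

Answer: O(n)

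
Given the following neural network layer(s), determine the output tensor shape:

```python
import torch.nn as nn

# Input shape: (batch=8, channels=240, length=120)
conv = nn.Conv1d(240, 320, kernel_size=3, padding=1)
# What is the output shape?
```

Input: (8, 240, 120) -> Output: (8, 320, 120)

Answer: (8, 320, 120)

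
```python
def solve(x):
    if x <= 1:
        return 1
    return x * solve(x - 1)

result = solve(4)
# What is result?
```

solve(4) = 4 * 3 * 2 * 1 = 24

Answer: 24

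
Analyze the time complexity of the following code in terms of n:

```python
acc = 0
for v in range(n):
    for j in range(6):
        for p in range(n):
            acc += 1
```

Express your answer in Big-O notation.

Each loop level contributes: n × 1 × n. Multiplying the contributions gives O(n^2).

Answer: O(n^2)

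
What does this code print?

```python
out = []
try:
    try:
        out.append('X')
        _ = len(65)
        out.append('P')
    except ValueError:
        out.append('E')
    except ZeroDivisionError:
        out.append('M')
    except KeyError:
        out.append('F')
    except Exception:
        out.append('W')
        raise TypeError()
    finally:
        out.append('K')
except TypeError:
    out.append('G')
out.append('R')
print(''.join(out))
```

Execution trace: 'X' (inner try body) → 'W' (inner except Exception) → 'K' (inner finally) → 'G' (outer except TypeError) → 'R' (after the try/except). Output: XWKGR

Answer: XWKGR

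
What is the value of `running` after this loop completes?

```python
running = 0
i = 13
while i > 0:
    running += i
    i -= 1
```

Sum 13 down to 1
`running` takes the values: 0 → 13 → 25 → 36 → 46 → 55 → 63 → 70 → 76 → 81 → 85 → 88 → 90 → 91

Answer: 91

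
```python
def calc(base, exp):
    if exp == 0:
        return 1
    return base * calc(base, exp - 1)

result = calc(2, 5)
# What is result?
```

calc(2, 5) = 2 * 2 * 2 * 2 * 2 = 32

Answer: 32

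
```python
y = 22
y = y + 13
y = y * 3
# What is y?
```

Trace:
`y = 22` → y = 22
`y = y + 13` → y = 35
`y = y * 3` → y = 105
So y = 105

Answer: 105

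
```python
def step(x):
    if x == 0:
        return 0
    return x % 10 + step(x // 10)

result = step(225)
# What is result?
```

Sum of digits of 225: 5 + 2 + 2 = 9

Answer: 9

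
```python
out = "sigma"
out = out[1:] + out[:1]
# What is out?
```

Trace:
`out = "sigma"` → out = 'sigma'
`out = out[1:] + out[:1]` → out = 'igmas'
So out = 'igmas'

Answer: 'igmas'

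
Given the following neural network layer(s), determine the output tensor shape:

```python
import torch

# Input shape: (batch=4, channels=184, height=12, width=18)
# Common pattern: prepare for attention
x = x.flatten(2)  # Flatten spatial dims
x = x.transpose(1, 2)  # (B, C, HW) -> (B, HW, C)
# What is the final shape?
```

Input: (4, 184, 12, 18) -> after flatten(2): (4, 184, 216) -> Output: (4, 216, 184)

Answer: (4, 216, 184)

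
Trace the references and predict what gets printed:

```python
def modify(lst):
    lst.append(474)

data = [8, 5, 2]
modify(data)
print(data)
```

Key concept: function modifies passed list.
Step by step:
`data = [8, 5, 2]` → data = [8, 5, 2]
`modify(data)` → data = [8, 5, 2, 474]
`print(data)` → prints [8, 5, 2, 474]

Answer: [8, 5, 2, 474]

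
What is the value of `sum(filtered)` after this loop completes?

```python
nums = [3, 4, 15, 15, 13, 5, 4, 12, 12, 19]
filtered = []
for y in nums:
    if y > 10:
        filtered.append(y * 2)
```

Sum of doubled values > 10
`filtered` takes the values: [] → [30] → [30, 30] → [30, 30, 26] → [30, 30, 26, 24] → [30, 30, 26, 24, 24] → [30, 30, 26, 24, 24, 38]
So `sum(filtered)` = 172

Answer: 172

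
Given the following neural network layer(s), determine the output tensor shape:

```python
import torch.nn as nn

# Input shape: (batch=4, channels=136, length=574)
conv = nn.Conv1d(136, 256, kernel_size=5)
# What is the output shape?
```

Input: (4, 136, 574) -> Output: (4, 256, 570)

Answer: (4, 256, 570)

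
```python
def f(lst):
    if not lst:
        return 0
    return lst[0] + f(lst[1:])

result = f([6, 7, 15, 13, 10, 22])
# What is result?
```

6 + 7 + 15 + 13 + 10 + 22 + 0 = 73

Answer: 73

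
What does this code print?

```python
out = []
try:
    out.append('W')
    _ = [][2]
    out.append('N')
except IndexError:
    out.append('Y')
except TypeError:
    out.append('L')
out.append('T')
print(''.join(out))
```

Execution trace: 'W' (try body) → 'Y' (except IndexError) → 'T' (after the try/except). Output: WYT

Answer: WYT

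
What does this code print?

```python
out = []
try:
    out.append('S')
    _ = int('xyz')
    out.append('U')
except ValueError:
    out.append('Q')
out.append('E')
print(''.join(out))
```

Execution trace: 'S' (try body) → 'Q' (except ValueError) → 'E' (after the try/except). Output: SQE

Answer: SQE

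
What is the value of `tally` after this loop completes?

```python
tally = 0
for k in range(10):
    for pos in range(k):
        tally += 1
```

Triangle number: 0+1+2+...+9
`tally` takes the values: 0 → 1 → 2 → 3 → 4 → 5 → 6 → 7 → 8 → 9 → 10 → 11 → 12 → 13 → 14 → 15 → 16 → 17 → 18 → 19 → 20 → 21 → 22 → 23 → 24 → 25 → 26 → 27 → 28 → 29 → … → 41 → 42 → 43 → 44 → 45

Answer: 45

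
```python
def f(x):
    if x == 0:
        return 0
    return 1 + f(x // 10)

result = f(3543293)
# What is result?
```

Count of digits of 3543293: 7

Answer: 7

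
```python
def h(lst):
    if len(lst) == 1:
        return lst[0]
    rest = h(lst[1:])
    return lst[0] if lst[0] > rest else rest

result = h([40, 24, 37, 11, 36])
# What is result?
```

Recursive max over [40, 24, 37, 11, 36] = 40

Answer: 40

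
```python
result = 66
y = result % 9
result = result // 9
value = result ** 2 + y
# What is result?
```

Trace:
`result = 66` → result = 66
`y = result % 9` → y = 3
`result = result // 9` → result = 7
`value = result ** 2 + y` → value = 52
So result = 7

Answer: 7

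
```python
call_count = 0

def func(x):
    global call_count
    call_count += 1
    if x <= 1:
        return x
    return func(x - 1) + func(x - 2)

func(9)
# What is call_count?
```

Calls(x) = 1 + Calls(x-1) + Calls(x-2); Calls(0)=Calls(1)=1. For x=9 this gives 109.

Answer: 109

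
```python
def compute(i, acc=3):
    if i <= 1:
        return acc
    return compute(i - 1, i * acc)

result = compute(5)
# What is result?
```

Accumulator trace (n, acc): (5, 3) -> (4, 15) -> (3, 60) -> (2, 180) -> (1, 360) -> return 360

Answer: 360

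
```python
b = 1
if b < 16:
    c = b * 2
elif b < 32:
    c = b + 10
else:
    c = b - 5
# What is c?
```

Trace:
`b = 1` → b = 1
`if b < 16: ...` → b < 16 is True → c = 2
So c = 2

Answer: 2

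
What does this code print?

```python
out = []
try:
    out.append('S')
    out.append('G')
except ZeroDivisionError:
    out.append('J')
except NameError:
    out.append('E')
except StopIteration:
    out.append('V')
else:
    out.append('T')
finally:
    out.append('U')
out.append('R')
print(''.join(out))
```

Execution trace: 'S' (try body) → 'G' (try body, no exception) → 'T' (else) → 'U' (finally) → 'R' (after the try/except). Output: SGTUR

Answer: SGTUR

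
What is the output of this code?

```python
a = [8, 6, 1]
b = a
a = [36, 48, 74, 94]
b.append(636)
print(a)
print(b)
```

Key concept: rebinding vs mutation: a is rebound to a new list, b still points at the original.
Step by step:
`a = [8, 6, 1]` → a = [8, 6, 1]
`b = a` → b = [8, 6, 1] (same object as a)
`a = [36, 48, 74, 94]` → a = [36, 48, 74, 94]
`b.append(636)` → b = [8, 6, 1, 636]
`print(a)` → prints [36, 48, 74, 94]
`print(b)` → prints [8, 6, 1, 636]

Answer:
[36, 48, 74, 94]
[8, 6, 1, 636]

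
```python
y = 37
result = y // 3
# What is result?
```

Trace:
`y = 37` → y = 37
`result = y // 3` → result = 12
So result = 12

Answer: 12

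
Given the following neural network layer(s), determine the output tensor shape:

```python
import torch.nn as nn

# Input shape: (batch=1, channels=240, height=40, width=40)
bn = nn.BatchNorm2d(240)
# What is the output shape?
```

Input: (1, 240, 40, 40) -> Output: (1, 240, 40, 40)

Answer: (1, 240, 40, 40)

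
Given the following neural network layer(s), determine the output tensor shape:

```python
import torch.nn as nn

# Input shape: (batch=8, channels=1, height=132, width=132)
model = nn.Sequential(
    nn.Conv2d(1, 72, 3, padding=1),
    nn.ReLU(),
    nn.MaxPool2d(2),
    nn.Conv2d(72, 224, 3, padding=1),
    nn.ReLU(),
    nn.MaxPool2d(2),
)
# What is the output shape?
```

Input: (8, 1, 132, 132) -> after first Conv2d: (8, 72, 132, 132) -> after first MaxPool2d: (8, 72, 66, 66) -> after second Conv2d: (8, 224, 66, 66) -> Output: (8, 224, 33, 33)

Answer: (8, 224, 33, 33)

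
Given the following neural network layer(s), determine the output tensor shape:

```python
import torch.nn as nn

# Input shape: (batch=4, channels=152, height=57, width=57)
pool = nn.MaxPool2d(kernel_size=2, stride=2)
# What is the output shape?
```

Input: (4, 152, 57, 57) -> Output: (4, 152, 28, 28)

Answer: (4, 152, 28, 28)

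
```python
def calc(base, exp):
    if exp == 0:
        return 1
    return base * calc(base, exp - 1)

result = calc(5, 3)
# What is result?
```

calc(5, 3) = 5 * 5 * 5 = 125

Answer: 125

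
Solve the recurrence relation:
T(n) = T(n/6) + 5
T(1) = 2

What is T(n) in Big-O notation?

Each step divides n by 6 and adds 5. After log_6(n) steps we reach T(1)=2. So T(n) = 5·log_6(n) + 2 = O(log n).

Answer: O(log n)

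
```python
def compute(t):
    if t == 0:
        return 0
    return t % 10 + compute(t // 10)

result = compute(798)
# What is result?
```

Sum of digits of 798: 8 + 9 + 7 = 24

Answer: 24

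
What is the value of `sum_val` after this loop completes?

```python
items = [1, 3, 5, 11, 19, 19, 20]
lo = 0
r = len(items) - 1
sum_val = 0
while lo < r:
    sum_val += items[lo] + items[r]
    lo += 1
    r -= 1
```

Sum of pairs from ends
`sum_val` takes the values: 0 → 21 → 43 → 67

Answer: 67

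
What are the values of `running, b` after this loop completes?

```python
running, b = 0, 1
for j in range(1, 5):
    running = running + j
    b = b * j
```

Sum and factorial of 1 to 4
`running, b` takes the values: (0, 1) → (1, 1) → (3, 1) → (3, 2) → (6, 2) → (6, 6) → (10, 6) → (10, 24)

Answer: 10, 24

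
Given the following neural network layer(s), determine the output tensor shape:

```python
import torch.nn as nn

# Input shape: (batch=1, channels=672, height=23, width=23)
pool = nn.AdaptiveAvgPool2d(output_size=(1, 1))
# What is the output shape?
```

Input: (1, 672, 23, 23) -> Output: (1, 672, 1, 1)

Answer: (1, 672, 1, 1)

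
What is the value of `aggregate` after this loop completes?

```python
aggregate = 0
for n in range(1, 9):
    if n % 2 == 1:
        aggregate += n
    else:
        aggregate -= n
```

Add odd, subtract even
`aggregate` takes the values: 0 → 1 → -1 → 2 → -2 → 3 → -3 → 4 → -4

Answer: -4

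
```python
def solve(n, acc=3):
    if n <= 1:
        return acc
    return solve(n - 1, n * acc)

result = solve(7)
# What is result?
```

Accumulator trace (n, acc): (7, 3) -> (6, 21) -> (5, 126) -> (4, 630) -> (3, 2520) -> (2, 7560) -> (1, 15120) -> return 15120

Answer: 15120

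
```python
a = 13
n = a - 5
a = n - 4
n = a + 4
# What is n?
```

Trace:
`a = 13` → a = 13
`n = a - 5` → n = 8
`a = n - 4` → a = 4
`n = a + 4` → n = 8
So n = 8

Answer: 8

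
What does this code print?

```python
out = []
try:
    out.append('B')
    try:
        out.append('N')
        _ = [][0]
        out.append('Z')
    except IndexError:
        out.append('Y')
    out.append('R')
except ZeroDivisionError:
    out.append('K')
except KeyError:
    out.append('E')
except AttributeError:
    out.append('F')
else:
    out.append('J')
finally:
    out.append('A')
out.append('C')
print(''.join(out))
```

Execution trace: 'B' (try body) → 'N' (inner try body) → 'Y' (inner except IndexError) → 'R' (try body, no exception) → 'J' (else) → 'A' (finally) → 'C' (after the try/except). Output: BNYRJAC

Answer: BNYRJAC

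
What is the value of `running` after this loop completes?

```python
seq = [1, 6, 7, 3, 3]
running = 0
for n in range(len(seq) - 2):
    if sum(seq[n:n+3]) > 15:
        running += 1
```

Count windows with sum > 15
`running` takes the values: 0 → 1

Answer: 1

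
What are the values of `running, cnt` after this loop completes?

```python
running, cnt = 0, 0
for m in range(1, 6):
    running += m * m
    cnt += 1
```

Sum of squares and count
`running, cnt` takes the values: (0, 0) → (1, 0) → (1, 1) → (5, 1) → (5, 2) → (14, 2) → (14, 3) → (30, 3) → (30, 4) → (55, 4) → (55, 5)

Answer: 55, 5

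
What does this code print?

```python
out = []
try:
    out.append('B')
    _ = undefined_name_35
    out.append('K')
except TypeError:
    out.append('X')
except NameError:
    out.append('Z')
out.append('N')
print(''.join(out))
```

Execution trace: 'B' (try body) → 'Z' (except NameError) → 'N' (after the try/except). Output: BZN

Answer: BZN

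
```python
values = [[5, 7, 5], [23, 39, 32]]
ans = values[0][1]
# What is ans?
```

Trace:
`values = [[5, 7, 5], [23, 39, 32]]` → values = [[5, 7, 5], [23, 39, 32]]
`ans = values[0][1]` → ans = 7
So ans = 7

Answer: 7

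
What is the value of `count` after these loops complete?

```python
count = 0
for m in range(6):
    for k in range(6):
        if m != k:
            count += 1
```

6² - 6 (exclude diagonal)
`count` takes the values: 0 → 1 → 2 → 3 → 4 → 5 → 6 → 7 → 8 → 9 → 10 → 11 → 12 → 13 → 14 → 15 → 16 → 17 → 18 → 19 → 20 → 21 → 22 → 23 → 24 → 25 → 26 → 27 → 28 → 29 → 30

Answer: 30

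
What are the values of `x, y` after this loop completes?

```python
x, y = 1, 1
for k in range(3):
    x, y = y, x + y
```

Fibonacci: after 3 iterations
`x, y` takes the values: (1, 1) → (1, 2) → (2, 3) → (3, 5)

Answer: 3, 5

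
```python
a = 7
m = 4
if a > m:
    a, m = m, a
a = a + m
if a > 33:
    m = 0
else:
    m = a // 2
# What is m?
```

Trace:
`a = 7` → a = 7
`m = 4` → m = 4
`if a > m: ...` → a > m is True → a = 4; m = 7
`a = a + m` → a = 11
`if a > 33: ...` → a > 33 is False, take else branch → m = 5
So m = 5

Answer: 5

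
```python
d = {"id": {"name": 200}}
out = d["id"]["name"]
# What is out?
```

Trace:
`d = {"id": {"name": 200}}` → d = {'id': {'name': 200}}
`out = d["id"]["name"]` → out = 200
So out = 200

Answer: 200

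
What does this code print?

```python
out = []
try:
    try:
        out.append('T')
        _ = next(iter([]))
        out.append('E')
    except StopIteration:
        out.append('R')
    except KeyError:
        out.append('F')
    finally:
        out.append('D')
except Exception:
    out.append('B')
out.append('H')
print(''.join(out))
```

Execution trace: 'T' (inner try body) → 'R' (inner except StopIteration) → 'D' (inner finally) → 'H' (after the try/except). Output: TRDH

Answer: TRDH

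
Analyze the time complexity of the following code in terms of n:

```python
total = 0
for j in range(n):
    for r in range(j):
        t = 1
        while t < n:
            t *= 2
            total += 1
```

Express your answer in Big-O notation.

Each loop level contributes: n × n × log n. Multiplying the contributions gives O(n^2 log n).

Answer: O(n^2 log n)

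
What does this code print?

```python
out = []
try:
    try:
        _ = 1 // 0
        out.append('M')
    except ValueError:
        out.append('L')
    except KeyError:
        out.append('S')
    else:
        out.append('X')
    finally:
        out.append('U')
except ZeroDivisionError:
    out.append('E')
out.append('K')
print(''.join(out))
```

Execution trace: 'U' (finally) → 'E' (outer except ZeroDivisionError) → 'K' (after the try/except). Output: UEK

Answer: UEK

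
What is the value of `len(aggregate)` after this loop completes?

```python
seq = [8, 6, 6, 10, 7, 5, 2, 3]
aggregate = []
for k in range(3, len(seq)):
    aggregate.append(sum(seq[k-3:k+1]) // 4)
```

Number of 4-element averages
`aggregate` takes the values: [] → [7] → [7, 7] → [7, 7, 7] → [7, 7, 7, 6] → [7, 7, 7, 6, 4]
So `len(aggregate)` = 5

Answer: 5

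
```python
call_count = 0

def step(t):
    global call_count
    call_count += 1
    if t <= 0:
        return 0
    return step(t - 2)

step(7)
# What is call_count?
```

Linear recursion stepping by 2: 5 calls from t=7 down to ≤0.

Answer: 5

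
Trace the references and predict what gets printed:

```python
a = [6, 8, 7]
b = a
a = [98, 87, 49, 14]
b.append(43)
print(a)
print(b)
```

Key concept: rebinding vs mutation: a is rebound to a new list, b still points at the original.
Step by step:
`a = [6, 8, 7]` → a = [6, 8, 7]
`b = a` → b = [6, 8, 7] (same object as a)
`a = [98, 87, 49, 14]` → a = [98, 87, 49, 14]
`b.append(43)` → b = [6, 8, 7, 43]
`print(a)` → prints [98, 87, 49, 14]
`print(b)` → prints [6, 8, 7, 43]

Answer:
[98, 87, 49, 14]
[6, 8, 7, 43]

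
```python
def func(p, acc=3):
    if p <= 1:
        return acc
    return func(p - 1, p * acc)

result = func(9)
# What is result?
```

Accumulator trace (n, acc): (9, 3) -> (8, 27) -> (7, 216) -> (6, 1512) -> (5, 9072) -> (4, 45360) -> (3, 181440) -> (2, 544320) -> (1, 1088640) -> return 1088640

Answer: 1088640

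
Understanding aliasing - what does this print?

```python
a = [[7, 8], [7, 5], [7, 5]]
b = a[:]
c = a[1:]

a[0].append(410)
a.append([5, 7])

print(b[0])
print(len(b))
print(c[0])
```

Key concept: slice with nested mutation.
Step by step:
`a = [[7, 8], [7, 5], [7, 5]]` → a = [[7, 8], [7, 5], [7, 5]]
`b = a[:]` → b = [[7, 8], [7, 5], [7, 5]]
`c = a[1:]` → c = [[7, 5], [7, 5]]
`a[0].append(410)` → a = [[7, 8, 410], [7, 5], [7, 5]]; b = [[7, 8, 410], [7, 5], [7, 5]]
`a.append([5, 7])` → a = [[7, 8, 410], [7, 5], [7, 5], [5, 7]]
`print(b[0])` → prints [7, 8, 410]
`print(len(b))` → prints 3
`print(c[0])` → prints [7, 5]

Answer:
[7, 8, 410]
3
[7, 5]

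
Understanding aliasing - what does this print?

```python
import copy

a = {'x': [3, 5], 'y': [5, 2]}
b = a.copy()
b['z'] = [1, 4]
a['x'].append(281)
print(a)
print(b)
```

Key concept: shallow copy of dict with mutable values.
Step by step:
`a = {'x': [3, 5], 'y': [5, 2]}` → a = {'x': [3, 5], 'y': [5, 2]}
`b = a.copy()` → b = {'x': [3, 5], 'y': [5, 2]}
`b['z'] = [1, 4]` → b = {'x': [3, 5], 'y': [5, 2], 'z': [1, 4]}
`a['x'].append(281)` → a = {'x': [3, 5, 281], 'y': [5, 2]}; b = {'x': [3, 5, 281], 'y': [5, 2], 'z': [1, 4]}
`print(a)` → prints {'x': [3, 5, 281], 'y': [5, 2]}
`print(b)` → prints {'x': [3, 5, 281], 'y': [5, 2], 'z': [1, 4]}

Answer:
{'x': [3, 5, 281], 'y': [5, 2]}
{'x': [3, 5, 281], 'y': [5, 2], 'z': [1, 4]}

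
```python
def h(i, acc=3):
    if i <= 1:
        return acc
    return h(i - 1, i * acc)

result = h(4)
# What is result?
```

Accumulator trace (n, acc): (4, 3) -> (3, 12) -> (2, 36) -> (1, 72) -> return 72

Answer: 72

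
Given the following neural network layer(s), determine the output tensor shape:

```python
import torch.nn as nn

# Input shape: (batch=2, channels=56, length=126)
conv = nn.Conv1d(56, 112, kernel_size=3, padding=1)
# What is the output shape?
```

Input: (2, 56, 126) -> Output: (2, 112, 126)

Answer: (2, 112, 126)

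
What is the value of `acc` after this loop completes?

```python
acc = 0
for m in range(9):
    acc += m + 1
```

Start at 0, add 1 to 9 = 45
`acc` takes the values: 0 → 1 → 3 → 6 → 10 → 15 → 21 → 28 → 36 → 45

Answer: 45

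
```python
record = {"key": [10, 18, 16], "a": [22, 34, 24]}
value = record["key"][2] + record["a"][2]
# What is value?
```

Trace:
`record = {"key": [10, 18, 16], "a": [22, 34, 24]}` → record = {'key': [10, 18, 16], 'a': [22, 34, 24]}
`value = record["key"][2] + record["a"][2]` → value = 40
So value = 40

Answer: 40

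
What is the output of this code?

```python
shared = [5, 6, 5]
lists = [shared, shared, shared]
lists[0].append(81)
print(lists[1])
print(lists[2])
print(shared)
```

Key concept: list of same reference.
Step by step:
`shared = [5, 6, 5]` → shared = [5, 6, 5]
`lists = [shared, shared, shared]` → lists = [[5, 6, 5], [5, 6, 5], [5, 6, 5]]
`lists[0].append(81)` → shared = [5, 6, 5, 81]; lists = [[5, 6, 5, 81], [5, 6, 5, 81], [5, 6, 5, 81]]
`print(lists[1])` → prints [5, 6, 5, 81]
`print(lists[2])` → prints [5, 6, 5, 81]
`print(shared)` → prints [5, 6, 5, 81]

Answer:
[5, 6, 5, 81]
[5, 6, 5, 81]
[5, 6, 5, 81]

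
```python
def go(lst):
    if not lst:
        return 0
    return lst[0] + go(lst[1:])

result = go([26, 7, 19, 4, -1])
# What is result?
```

26 + 7 + 19 + 4 + (-1) + 0 = 55

Answer: 55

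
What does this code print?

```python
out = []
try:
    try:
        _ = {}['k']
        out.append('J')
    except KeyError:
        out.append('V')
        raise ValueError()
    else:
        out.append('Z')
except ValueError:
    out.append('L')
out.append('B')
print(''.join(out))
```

Execution trace: 'V' (inner except KeyError) → 'L' (outer except ValueError) → 'B' (after the try/except). Output: VLB

Answer: VLB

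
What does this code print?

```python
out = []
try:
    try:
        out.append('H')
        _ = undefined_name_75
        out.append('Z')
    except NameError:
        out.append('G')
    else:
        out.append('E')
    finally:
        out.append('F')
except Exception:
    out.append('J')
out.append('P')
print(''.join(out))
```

Execution trace: 'H' (inner try body) → 'G' (inner except NameError) → 'F' (inner finally) → 'P' (after the try/except). Output: HGFP

Answer: HGFP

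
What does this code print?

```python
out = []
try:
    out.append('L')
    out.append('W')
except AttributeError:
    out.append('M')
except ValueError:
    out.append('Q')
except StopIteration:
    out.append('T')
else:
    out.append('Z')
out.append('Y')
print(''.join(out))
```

Execution trace: 'L' (try body) → 'W' (try body, no exception) → 'Z' (else) → 'Y' (after the try/except). Output: LWZY

Answer: LWZY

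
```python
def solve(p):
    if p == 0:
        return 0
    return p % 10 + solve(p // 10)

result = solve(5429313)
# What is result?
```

Sum of digits of 5429313: 3 + 1 + 3 + 9 + 2 + 4 + 5 = 27

Answer: 27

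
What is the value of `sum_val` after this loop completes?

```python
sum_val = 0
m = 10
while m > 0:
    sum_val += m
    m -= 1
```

Sum 10 down to 1
`sum_val` takes the values: 0 → 10 → 19 → 27 → 34 → 40 → 45 → 49 → 52 → 54 → 55

Answer: 55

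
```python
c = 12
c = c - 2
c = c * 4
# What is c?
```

Trace:
`c = 12` → c = 12
`c = c - 2` → c = 10
`c = c * 4` → c = 40
So c = 40

Answer: 40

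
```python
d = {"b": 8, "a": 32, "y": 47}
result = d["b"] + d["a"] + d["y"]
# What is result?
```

Trace:
`d = {"b": 8, "a": 32, "y": 47}` → d = {'b': 8, 'a': 32, 'y': 47}
`result = d["b"] + d["a"] + d["y"]` → result = 87
So result = 87

Answer: 87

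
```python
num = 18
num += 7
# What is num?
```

Trace:
`num = 18` → num = 18
`num += 7` → num = 25
So num = 25

Answer: 25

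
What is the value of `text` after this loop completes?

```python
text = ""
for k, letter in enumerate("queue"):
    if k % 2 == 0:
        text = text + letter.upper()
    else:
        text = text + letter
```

Uppercase even positions in 'queue'
`text` takes the values: "" → "Q" → "Qu" → "QuE" → "QuEu" → "QuEuE"

Answer: "QuEuE"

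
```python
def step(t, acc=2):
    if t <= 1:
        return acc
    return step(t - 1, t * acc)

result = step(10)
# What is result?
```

Accumulator trace (n, acc): (10, 2) -> (9, 20) -> (8, 180) -> (7, 1440) -> (6, 10080) -> (5, 60480) -> (4, 302400) -> (3, 1209600) -> (2, 3628800) -> (1, 7257600) -> return 7257600

Answer: 7257600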